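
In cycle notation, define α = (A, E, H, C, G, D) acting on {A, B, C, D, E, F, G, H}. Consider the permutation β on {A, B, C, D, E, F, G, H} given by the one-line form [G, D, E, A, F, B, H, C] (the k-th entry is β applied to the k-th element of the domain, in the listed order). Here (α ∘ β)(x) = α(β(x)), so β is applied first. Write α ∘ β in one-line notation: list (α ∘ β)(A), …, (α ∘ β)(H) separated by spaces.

D A H E F B C G

Chase each element through β then α: A → G → D; B → D → A; C → E → H; D → A → E; E → F → F; F → B → B; G → H → C; H → C → G.
Collecting the images, α ∘ β = [D A H E F B C G].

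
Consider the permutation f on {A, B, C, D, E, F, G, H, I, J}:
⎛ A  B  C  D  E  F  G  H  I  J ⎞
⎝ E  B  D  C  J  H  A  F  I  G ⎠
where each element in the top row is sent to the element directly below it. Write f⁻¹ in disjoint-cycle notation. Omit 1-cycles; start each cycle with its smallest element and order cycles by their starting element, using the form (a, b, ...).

First write f in disjoint cycles: (A, E, J, G)(C, D)(F, H).
Reversing each cycle (and rotating so the smallest element leads) gives f⁻¹ = (A, G, J, E)(C, D)(F, H).

(A, G, J, E)(C, D)(F, H)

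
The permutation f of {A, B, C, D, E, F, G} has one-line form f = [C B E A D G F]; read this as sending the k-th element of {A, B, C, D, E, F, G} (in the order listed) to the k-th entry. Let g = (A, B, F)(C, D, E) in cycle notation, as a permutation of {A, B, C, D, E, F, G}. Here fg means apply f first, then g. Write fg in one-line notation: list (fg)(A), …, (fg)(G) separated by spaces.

For each element, apply f then g: A → C → D; B → B → F; C → E → C; D → A → B; E → D → E; F → G → G; G → F → A.
So fg in one-line form is D F C B E G A.

D F C B E G A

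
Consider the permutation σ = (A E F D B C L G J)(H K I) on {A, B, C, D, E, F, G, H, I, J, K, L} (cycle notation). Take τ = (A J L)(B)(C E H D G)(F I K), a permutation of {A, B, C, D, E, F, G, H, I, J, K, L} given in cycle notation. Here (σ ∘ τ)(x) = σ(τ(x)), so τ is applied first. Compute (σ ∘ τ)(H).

τ(H) = D, then σ(D) = B; composing gives (σ ∘ τ)(H) = B.

B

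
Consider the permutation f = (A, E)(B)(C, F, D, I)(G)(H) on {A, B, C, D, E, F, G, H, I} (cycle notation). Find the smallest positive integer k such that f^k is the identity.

The disjoint cycles have lengths 4, 2, 1, 1, 1.
Since disjoint cycles commute, ord(f) = lcm(4, 2) = 4.

4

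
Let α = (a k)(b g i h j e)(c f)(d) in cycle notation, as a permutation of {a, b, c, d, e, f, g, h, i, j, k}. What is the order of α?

6

The cycle type of α is (6, 2, 2, 1).
The order of α is the least common multiple of its cycle lengths: lcm(6, 2, 2) = 6.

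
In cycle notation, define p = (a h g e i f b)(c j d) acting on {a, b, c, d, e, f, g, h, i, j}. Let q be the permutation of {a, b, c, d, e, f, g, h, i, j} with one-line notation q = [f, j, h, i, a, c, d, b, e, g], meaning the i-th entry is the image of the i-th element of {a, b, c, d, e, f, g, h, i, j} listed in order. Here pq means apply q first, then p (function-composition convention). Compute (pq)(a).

b

First apply q: q(a) = f, then p(f) = b. Thus (pq)(a) = b.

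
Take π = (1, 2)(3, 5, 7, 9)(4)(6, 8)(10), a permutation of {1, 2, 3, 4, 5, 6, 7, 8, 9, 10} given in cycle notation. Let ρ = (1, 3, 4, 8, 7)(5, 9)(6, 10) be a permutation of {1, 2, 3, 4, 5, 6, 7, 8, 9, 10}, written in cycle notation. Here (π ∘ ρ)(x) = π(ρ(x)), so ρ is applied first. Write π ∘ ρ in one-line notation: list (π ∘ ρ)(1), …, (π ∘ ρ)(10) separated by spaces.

5 1 4 6 3 10 2 9 7 8

Chase each element through ρ then π: 1 → 3 → 5; 2 → 2 → 1; 3 → 4 → 4; 4 → 8 → 6; 5 → 9 → 3; 6 → 10 → 10; 7 → 1 → 2; 8 → 7 → 9; 9 → 5 → 7; 10 → 6 → 8.
So π ∘ ρ in one-line form is 5 1 4 6 3 10 2 9 7 8.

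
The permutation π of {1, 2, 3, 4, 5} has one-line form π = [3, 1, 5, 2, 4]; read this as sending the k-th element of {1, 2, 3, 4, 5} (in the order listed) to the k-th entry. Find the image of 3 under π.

5

3 is element number 3 of the domain, and entry number 3 of the one-line form is 5, so π(3) = 5.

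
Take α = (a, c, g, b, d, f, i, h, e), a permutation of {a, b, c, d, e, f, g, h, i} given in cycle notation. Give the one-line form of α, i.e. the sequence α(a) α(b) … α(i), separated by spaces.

Each element maps to the next entry in its cycle (wrapping to the front): a↦c, b↦d, c↦g, d↦f, e↦a, f↦i, g↦b, h↦e, i↦h.
So the one-line form is c d g f a i b e h.

c d g f a i b e h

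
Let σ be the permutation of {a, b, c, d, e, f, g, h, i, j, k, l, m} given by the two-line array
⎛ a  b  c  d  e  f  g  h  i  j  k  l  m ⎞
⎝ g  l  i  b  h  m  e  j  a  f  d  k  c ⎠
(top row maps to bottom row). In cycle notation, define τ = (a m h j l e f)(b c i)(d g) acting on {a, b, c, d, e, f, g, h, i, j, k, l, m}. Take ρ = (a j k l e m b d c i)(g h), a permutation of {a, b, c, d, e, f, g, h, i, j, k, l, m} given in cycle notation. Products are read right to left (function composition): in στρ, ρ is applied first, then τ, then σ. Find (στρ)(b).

Apply the permutations in order: ρ(b) = d, then τ(d) = g, then σ(g) = e. So (στρ)(b) = e.

e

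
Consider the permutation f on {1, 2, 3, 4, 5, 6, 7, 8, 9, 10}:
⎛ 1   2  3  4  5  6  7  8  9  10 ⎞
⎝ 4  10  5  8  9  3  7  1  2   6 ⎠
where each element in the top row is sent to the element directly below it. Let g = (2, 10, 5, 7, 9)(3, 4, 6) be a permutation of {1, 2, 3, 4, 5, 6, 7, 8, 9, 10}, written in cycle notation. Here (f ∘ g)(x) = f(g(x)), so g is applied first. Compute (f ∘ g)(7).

g(7) = 9, then f(9) = 2; composing gives (f ∘ g)(7) = 2.

2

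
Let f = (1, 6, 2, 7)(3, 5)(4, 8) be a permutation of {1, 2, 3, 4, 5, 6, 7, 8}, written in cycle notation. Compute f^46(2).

1

2 lies in the 4-cycle (1, 6, 2, 7).
Since the cycle has length 4, f^46 acts on it the same as f^2 (46 mod 4 = 2).
Advancing 2 steps from 2: 2 → 7 → 1.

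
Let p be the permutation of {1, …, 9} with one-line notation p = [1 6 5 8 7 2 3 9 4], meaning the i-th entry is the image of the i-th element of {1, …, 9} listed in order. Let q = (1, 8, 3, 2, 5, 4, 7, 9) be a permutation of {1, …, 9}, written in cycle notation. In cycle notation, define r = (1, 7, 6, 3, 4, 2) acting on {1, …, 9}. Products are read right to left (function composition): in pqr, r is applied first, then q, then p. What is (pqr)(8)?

(pqr)(8) = p(q(r(8))). r(8) = 8, then q(8) = 3, then p(3) = 5, so the result is 5.

5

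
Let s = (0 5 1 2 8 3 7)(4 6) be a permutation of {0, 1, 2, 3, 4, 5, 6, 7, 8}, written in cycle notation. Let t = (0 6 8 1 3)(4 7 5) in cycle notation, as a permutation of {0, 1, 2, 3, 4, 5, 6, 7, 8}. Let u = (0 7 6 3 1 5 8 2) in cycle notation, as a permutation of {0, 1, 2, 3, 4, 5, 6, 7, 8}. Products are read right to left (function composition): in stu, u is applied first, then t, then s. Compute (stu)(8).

Apply the permutations in order: u(8) = 2, then t(2) = 2, then s(2) = 8. So (stu)(8) = 8.

8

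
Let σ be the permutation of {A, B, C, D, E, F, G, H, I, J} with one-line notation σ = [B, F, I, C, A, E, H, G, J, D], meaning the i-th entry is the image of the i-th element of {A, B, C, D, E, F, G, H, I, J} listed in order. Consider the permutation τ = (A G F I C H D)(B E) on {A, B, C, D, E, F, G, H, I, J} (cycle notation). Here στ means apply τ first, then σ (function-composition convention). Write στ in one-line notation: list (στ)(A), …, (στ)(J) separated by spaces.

Chase each element through τ then σ: A → G → H; B → E → A; C → H → G; D → A → B; E → B → F; F → I → J; G → F → E; H → D → C; I → C → I; J → J → D.
So στ in one-line form is H A G B F J E C I D.

H A G B F J E C I D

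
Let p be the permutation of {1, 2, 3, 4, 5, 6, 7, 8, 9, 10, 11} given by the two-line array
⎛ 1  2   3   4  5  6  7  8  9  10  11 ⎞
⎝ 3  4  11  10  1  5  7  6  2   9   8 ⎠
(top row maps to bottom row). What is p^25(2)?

Tracing 2 → 4 → … returns to 2 after 4 steps, so 2 lies in a 4-cycle (2, 4, 10, 9).
Since the cycle has length 4, p^25 acts on it the same as p^1 (25 mod 4 = 1).
Stepping 1 place around the cycle: 2 → 4.

4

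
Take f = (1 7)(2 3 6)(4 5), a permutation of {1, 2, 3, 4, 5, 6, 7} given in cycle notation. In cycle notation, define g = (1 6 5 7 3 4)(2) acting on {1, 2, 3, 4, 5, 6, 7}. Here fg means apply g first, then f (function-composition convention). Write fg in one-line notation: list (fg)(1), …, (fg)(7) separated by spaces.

2 3 5 7 1 4 6

For each element, apply g then f: 1 → 6 → 2; 2 → 2 → 3; 3 → 4 → 5; 4 → 1 → 7; 5 → 7 → 1; 6 → 5 → 4; 7 → 3 → 6.
Collecting the images, fg = [2 3 5 7 1 4 6].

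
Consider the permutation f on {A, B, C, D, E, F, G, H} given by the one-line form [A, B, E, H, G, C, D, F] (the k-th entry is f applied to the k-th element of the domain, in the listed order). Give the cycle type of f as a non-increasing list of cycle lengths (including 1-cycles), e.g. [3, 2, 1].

[6, 1, 1]

The disjoint cycles are (A)(B)(C E G D H F), with lengths 6, 1, 1 in non-increasing order.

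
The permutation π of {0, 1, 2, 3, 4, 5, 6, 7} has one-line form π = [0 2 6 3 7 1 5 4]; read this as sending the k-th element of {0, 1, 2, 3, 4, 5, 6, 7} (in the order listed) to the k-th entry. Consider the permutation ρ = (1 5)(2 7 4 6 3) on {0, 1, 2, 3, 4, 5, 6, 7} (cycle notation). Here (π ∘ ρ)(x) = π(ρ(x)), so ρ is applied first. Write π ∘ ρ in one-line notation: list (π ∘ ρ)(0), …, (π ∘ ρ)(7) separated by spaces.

(π ∘ ρ)(x) = π(ρ(x)). Computing each image: π(ρ(0)) = π(0) = 0, π(ρ(1)) = π(5) = 1, π(ρ(2)) = π(7) = 4, π(ρ(3)) = π(2) = 6, π(ρ(4)) = π(6) = 5, π(ρ(5)) = π(1) = 2, π(ρ(6)) = π(3) = 3, π(ρ(7)) = π(4) = 7.
Hence π ∘ ρ = [0 1 4 6 5 2 3 7].

0 1 4 6 5 2 3 7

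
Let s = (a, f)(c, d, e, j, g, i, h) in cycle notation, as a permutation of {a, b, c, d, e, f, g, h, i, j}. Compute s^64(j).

j lies in the 7-cycle (c, d, e, j, g, i, h).
Powers repeat with period 7 on this cycle, and 64 mod 7 = 1, so s^64(j) = s^1(j).
Stepping 1 place around the cycle: j → g.

g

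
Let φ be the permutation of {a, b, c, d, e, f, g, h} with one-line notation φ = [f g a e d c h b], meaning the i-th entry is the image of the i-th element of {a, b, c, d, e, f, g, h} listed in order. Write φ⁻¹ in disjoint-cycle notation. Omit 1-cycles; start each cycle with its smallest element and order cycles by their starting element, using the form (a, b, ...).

First write φ in disjoint cycles: (a, f, c)(b, g, h)(d, e).
The inverse reverses every cycle; in canonical form, φ⁻¹ = (a, c, f)(b, h, g)(d, e).

(a, c, f)(b, h, g)(d, e)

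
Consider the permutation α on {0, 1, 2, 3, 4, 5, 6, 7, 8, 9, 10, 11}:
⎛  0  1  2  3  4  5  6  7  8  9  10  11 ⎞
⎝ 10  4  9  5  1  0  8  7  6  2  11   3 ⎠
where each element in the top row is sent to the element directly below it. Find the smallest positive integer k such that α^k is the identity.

10

Writing α as disjoint cycles, the cycle lengths are 5, 2, 2, 2, 1.
The order is lcm(5, 2, 2, 2) = 10.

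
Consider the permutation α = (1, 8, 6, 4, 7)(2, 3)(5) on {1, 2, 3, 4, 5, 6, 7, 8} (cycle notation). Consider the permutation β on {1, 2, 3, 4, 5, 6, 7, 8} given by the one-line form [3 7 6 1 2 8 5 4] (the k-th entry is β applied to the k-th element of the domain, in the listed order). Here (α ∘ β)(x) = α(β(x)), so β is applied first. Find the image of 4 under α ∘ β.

8

First apply β: β(4) = 1, then α(1) = 8. Thus (α ∘ β)(4) = 8.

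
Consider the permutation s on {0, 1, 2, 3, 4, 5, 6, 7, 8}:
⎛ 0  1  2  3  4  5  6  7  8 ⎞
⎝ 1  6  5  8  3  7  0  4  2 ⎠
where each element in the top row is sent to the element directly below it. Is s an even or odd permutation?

In disjoint-cycle form the cycle lengths are 6, 3.
A cycle of length ℓ contributes ℓ−1 transpositions, so s is a product of 5 + 2 = 7 transpositions — odd.

odd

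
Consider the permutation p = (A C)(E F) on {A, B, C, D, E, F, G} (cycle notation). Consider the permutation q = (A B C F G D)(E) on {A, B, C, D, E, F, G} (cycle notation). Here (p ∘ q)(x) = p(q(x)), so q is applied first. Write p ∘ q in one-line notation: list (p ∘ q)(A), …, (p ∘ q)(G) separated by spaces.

(p ∘ q)(x) = p(q(x)). Computing each image: p(q(A)) = p(B) = B, p(q(B)) = p(C) = A, p(q(C)) = p(F) = E, p(q(D)) = p(A) = C, p(q(E)) = p(E) = F, p(q(F)) = p(G) = G, p(q(G)) = p(D) = D.
Hence p ∘ q = [B A E C F G D].

B A E C F G D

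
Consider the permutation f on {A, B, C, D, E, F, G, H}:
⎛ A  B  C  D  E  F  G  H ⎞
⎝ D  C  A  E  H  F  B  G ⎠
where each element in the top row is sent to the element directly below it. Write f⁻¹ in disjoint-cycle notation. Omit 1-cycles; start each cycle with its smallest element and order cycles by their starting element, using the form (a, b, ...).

The cycle decomposition of f is (A, D, E, H, G, B, C).
The inverse reverses every cycle; in canonical form, f⁻¹ = (A, C, B, G, H, E, D).

(A, C, B, G, H, E, D)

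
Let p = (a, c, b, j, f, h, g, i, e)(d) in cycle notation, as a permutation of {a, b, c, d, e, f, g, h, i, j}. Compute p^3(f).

i

f lies in the 9-cycle (a, c, b, j, f, h, g, i, e).
Advancing 3 steps from f: f → h → g → i.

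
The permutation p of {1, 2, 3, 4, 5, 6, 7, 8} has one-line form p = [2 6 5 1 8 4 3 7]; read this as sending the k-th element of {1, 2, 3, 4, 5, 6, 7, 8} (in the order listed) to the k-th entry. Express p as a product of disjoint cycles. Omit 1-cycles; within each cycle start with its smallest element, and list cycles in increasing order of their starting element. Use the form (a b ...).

(1 2 6 4)(3 5 8 7)

From 1: 1 → 2 → 6 → 4 → 1, closing the cycle (1 2 6 4).
Continuing from each remaining unvisited element yields (1 2 6 4)(3 5 8 7).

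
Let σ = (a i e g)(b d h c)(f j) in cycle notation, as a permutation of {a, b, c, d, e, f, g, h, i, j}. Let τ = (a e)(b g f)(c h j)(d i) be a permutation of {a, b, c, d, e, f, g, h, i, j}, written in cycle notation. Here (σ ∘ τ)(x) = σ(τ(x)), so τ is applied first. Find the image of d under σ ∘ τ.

(σ ∘ τ)(d) = σ(τ(d)). τ(d) = i, then σ(i) = e. So (σ ∘ τ)(d) = e.

e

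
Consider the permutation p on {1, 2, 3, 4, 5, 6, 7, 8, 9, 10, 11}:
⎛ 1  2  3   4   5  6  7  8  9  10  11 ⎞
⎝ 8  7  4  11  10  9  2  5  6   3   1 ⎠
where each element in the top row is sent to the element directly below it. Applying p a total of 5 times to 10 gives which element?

8

Tracing 10 → 3 → … returns to 10 after 7 steps, so 10 lies in a 7-cycle (1, 8, 5, 10, 3, 4, 11).
Advancing 5 steps from 10: 10 → 3 → 4 → 11 → 1 → 8.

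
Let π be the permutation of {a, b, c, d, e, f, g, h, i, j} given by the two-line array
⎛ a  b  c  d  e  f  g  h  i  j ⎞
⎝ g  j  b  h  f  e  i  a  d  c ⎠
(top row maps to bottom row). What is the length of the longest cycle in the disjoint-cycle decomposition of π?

Decomposing into disjoint cycles gives (a g i d h)(b j c)(e f); the longest has length 5.

5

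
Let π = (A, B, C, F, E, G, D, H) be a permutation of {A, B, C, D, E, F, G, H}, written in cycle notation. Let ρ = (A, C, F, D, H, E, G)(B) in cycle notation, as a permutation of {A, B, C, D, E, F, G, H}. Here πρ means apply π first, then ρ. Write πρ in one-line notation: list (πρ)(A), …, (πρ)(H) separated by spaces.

(πρ)(x) = ρ(π(x)). Computing each image: ρ(π(A)) = ρ(B) = B, ρ(π(B)) = ρ(C) = F, ρ(π(C)) = ρ(F) = D, ρ(π(D)) = ρ(H) = E, ρ(π(E)) = ρ(G) = A, ρ(π(F)) = ρ(E) = G, ρ(π(G)) = ρ(D) = H, ρ(π(H)) = ρ(A) = C.
Hence πρ = [B F D E A G H C].

B F D E A G H C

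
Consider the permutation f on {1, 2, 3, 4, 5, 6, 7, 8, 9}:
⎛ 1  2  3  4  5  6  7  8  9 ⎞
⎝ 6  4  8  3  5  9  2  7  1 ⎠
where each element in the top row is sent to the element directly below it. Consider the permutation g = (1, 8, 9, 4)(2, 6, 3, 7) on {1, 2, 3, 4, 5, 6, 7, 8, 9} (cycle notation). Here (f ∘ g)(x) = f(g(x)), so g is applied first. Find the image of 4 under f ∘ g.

(f ∘ g)(4) = f(g(4)). g(4) = 1, then f(1) = 6. So (f ∘ g)(4) = 6.

6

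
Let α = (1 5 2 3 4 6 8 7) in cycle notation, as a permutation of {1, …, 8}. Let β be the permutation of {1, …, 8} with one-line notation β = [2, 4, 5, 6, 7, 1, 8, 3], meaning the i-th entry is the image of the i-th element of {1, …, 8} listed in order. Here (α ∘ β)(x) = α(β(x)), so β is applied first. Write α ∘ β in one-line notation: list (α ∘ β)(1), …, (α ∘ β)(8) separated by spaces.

3 6 2 8 1 5 7 4

(α ∘ β)(x) = α(β(x)). Computing each image: α(β(1)) = α(2) = 3, α(β(2)) = α(4) = 6, α(β(3)) = α(5) = 2, α(β(4)) = α(6) = 8, α(β(5)) = α(7) = 1, α(β(6)) = α(1) = 5, α(β(7)) = α(8) = 7, α(β(8)) = α(3) = 4.
Hence α ∘ β = [3 6 2 8 1 5 7 4].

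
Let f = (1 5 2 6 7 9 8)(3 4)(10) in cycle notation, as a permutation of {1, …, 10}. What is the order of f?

The disjoint cycles have lengths 7, 2, 1.
Since disjoint cycles commute, ord(f) = lcm(7, 2) = 14.

14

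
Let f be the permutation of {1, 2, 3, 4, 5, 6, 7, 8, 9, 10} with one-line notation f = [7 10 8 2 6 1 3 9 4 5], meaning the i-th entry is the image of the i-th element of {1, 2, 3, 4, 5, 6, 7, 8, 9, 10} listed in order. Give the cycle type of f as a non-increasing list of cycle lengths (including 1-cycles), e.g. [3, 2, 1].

[10]

The disjoint cycles are (1, 7, 3, 8, 9, 4, 2, 10, 5, 6), with lengths 10 in non-increasing order.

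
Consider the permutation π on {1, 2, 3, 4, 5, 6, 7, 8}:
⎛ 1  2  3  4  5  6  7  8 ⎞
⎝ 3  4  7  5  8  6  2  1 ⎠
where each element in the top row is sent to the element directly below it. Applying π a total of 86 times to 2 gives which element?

Tracing 2 → 4 → … returns to 2 after 7 steps, so 2 lies in a 7-cycle (1 3 7 2 4 5 8).
On a 7-cycle, π^7 is the identity, so π^86 = π^2 there (86 ≡ 2 mod 7).
Advancing 2 steps from 2: 2 → 4 → 5.

5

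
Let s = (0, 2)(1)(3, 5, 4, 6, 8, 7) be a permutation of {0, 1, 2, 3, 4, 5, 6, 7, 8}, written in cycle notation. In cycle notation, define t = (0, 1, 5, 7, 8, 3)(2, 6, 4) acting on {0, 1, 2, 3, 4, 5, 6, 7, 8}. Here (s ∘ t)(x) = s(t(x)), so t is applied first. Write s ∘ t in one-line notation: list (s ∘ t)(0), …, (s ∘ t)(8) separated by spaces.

1 4 8 2 0 3 6 7 5

For each element, apply t then s: 0 → 1 → 1; 1 → 5 → 4; 2 → 6 → 8; 3 → 0 → 2; 4 → 2 → 0; 5 → 7 → 3; 6 → 4 → 6; 7 → 8 → 7; 8 → 3 → 5.
Collecting the images, s ∘ t = [1 4 8 2 0 3 6 7 5].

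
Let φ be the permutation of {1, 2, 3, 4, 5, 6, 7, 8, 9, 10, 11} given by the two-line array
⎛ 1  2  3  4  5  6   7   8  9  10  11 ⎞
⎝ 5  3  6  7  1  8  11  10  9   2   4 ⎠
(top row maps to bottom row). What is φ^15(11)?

11

Tracing 11 → 4 → … returns to 11 after 3 steps, so 11 lies in a 3-cycle (4, 7, 11).
Since the cycle has length 3, φ^15 acts on it the same as φ^0 (15 mod 3 = 0).
So φ^15(11) = 11.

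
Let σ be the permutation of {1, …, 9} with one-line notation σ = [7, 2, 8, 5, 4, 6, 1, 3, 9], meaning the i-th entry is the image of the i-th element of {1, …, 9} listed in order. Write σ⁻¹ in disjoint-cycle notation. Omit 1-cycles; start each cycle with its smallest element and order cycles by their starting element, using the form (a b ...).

The cycle decomposition of σ is (1 7)(3 8)(4 5).
The inverse reverses every cycle; in canonical form, σ⁻¹ = (1 7)(3 8)(4 5).

(1 7)(3 8)(4 5)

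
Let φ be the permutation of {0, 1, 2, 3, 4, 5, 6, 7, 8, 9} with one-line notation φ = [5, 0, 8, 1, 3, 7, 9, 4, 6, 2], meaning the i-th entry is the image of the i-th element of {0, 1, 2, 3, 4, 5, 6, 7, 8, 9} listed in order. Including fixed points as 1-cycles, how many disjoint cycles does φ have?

2

The cycle decomposition is (0, 5, 7, 4, 3, 1)(2, 8, 6, 9), which has 2 cycles (counting 1-cycles).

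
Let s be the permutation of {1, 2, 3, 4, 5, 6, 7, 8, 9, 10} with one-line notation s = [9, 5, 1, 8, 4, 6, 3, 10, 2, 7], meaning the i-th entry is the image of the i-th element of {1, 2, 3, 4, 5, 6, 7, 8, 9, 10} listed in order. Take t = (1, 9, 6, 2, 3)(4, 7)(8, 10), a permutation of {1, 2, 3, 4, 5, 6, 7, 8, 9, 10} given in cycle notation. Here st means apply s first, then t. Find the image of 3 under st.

9

First apply s: s(3) = 1, then t(1) = 9. Thus (st)(3) = 9.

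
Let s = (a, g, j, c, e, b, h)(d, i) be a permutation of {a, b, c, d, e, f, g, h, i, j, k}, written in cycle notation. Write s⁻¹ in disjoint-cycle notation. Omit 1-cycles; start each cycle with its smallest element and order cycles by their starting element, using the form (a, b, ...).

Inverting a permutation written in cycle notation just reverses the order within every cycle.
Reversing each cycle of s and rotating so the smallest element leads gives (a, h, b, e, c, j, g)(d, i).

(a, h, b, e, c, j, g)(d, i)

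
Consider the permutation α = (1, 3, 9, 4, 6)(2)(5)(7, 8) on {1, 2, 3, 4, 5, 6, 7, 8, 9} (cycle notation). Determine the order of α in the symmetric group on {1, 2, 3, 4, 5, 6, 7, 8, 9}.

The disjoint cycles have lengths 5, 2, 1, 1.
The order is lcm(5, 2) = 10.

10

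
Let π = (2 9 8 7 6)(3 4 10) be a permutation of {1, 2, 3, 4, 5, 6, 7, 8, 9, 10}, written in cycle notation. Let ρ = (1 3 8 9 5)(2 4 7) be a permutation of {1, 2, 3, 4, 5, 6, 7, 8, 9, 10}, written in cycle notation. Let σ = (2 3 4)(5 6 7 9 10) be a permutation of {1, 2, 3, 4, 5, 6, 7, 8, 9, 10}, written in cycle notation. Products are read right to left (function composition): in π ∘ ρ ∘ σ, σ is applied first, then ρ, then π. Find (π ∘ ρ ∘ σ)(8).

8

(π ∘ ρ ∘ σ)(8) = π(ρ(σ(8))). σ(8) = 8, then ρ(8) = 9, then π(9) = 8, so the result is 8.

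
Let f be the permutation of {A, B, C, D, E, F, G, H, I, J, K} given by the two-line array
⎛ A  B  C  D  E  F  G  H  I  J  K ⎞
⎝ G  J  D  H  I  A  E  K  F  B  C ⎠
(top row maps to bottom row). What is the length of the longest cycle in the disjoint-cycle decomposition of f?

Decomposing into disjoint cycles gives (A, G, E, I, F)(B, J)(C, D, H, K); the longest has length 5.

5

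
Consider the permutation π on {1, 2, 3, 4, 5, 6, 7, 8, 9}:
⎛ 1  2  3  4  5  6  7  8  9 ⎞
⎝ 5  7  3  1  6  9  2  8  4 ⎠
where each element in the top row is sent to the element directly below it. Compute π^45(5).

Tracing 5 → 6 → … returns to 5 after 5 steps, so 5 lies in a 5-cycle (1, 5, 6, 9, 4).
On a 5-cycle, π^5 is the identity, so π^45 = π^0 there (45 ≡ 0 mod 5).
So π^45(5) = 5.

5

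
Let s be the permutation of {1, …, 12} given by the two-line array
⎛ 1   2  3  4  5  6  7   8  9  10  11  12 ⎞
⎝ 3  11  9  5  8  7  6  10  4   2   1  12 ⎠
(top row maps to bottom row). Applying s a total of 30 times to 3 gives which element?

Tracing 3 → 9 → … returns to 3 after 9 steps, so 3 lies in a 9-cycle (1, 3, 9, 4, 5, 8, 10, 2, 11).
Since the cycle has length 9, s^30 acts on it the same as s^3 (30 mod 9 = 3).
Advancing 3 steps from 3: 3 → 9 → 4 → 5.

5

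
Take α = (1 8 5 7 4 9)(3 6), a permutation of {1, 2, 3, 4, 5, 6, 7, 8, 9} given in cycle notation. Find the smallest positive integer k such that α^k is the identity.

6

The cycle type of α is (6, 2, 1).
The order of α is the least common multiple of its cycle lengths: lcm(6, 2) = 6.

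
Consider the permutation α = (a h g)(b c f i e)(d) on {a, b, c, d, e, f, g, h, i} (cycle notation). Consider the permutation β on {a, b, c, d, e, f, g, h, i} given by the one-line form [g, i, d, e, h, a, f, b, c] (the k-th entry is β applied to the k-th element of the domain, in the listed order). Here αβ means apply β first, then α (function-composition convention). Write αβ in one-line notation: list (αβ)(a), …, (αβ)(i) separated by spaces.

a e d b g h i c f

(αβ)(x) = α(β(x)). Computing each image: α(β(a)) = α(g) = a, α(β(b)) = α(i) = e, α(β(c)) = α(d) = d, α(β(d)) = α(e) = b, α(β(e)) = α(h) = g, α(β(f)) = α(a) = h, α(β(g)) = α(f) = i, α(β(h)) = α(b) = c, α(β(i)) = α(c) = f.
Hence αβ = [a e d b g h i c f].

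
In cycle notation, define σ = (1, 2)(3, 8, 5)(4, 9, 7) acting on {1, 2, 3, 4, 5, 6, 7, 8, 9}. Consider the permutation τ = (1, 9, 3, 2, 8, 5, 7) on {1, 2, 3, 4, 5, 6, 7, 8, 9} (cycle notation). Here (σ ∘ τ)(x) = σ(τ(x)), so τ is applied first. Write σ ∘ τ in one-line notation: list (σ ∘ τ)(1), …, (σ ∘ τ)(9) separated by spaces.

(σ ∘ τ)(x) = σ(τ(x)). Computing each image: σ(τ(1)) = σ(9) = 7, σ(τ(2)) = σ(8) = 5, σ(τ(3)) = σ(2) = 1, σ(τ(4)) = σ(4) = 9, σ(τ(5)) = σ(7) = 4, σ(τ(6)) = σ(6) = 6, σ(τ(7)) = σ(1) = 2, σ(τ(8)) = σ(5) = 3, σ(τ(9)) = σ(3) = 8.
Hence σ ∘ τ = [7 5 1 9 4 6 2 3 8].

7 5 1 9 4 6 2 3 8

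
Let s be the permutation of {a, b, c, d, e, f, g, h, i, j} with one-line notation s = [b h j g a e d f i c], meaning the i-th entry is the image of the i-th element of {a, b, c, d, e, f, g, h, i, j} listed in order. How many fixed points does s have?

The fixed points (elements with s(x) = x) are {i}, so there is 1.

1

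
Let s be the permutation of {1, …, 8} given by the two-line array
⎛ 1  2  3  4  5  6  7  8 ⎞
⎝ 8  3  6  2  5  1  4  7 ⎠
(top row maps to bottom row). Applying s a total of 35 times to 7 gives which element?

Tracing 7 → 4 → … returns to 7 after 7 steps, so 7 lies in a 7-cycle (1 8 7 4 2 3 6).
Powers repeat with period 7 on this cycle, and 35 mod 7 = 0, so s^35(7) = s^0(7).
So s^35(7) = 7.

7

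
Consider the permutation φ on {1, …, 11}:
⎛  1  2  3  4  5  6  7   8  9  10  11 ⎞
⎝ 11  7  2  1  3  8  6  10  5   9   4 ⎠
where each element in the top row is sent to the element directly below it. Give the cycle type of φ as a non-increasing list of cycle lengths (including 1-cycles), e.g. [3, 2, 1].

[8, 3]

The disjoint cycles are (1, 11, 4)(2, 7, 6, 8, 10, 9, 5, 3), with lengths 8, 3 in non-increasing order.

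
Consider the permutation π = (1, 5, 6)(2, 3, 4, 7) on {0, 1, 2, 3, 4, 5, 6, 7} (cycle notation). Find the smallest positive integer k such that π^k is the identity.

The disjoint cycles have lengths 4, 3, 1.
The order of π is the least common multiple of its cycle lengths: lcm(4, 3) = 12.

12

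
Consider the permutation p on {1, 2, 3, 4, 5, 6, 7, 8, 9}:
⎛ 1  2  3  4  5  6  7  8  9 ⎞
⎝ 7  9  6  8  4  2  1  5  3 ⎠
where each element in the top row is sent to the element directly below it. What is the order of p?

Writing p as disjoint cycles, the cycle lengths are 4, 3, 2.
Since disjoint cycles commute, ord(p) = lcm(4, 3, 2) = 12.

12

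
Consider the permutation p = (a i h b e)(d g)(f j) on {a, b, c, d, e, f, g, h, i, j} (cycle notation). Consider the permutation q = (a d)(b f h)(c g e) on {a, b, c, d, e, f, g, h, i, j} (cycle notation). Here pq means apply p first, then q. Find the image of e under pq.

d

First apply p: p(e) = a, then q(a) = d. Thus (pq)(e) = d.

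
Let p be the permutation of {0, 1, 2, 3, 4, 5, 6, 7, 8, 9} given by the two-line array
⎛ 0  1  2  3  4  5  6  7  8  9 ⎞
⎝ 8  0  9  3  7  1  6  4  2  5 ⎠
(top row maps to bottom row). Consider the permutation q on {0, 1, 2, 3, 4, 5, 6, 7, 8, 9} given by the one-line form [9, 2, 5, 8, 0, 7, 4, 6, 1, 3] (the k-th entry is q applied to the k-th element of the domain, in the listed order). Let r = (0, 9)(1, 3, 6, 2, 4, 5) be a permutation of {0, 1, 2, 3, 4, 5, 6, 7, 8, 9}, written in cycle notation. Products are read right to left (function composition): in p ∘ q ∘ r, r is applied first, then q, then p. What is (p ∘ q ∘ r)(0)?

Apply the permutations in order: r(0) = 9, then q(9) = 3, then p(3) = 3. So (p ∘ q ∘ r)(0) = 3.

3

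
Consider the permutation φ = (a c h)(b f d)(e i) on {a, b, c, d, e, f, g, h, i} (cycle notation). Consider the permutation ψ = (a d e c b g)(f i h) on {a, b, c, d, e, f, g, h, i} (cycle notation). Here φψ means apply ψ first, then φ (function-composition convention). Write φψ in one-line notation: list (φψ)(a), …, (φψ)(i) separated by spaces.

b g f i h e c d a

(φψ)(x) = φ(ψ(x)). Computing each image: φ(ψ(a)) = φ(d) = b, φ(ψ(b)) = φ(g) = g, φ(ψ(c)) = φ(b) = f, φ(ψ(d)) = φ(e) = i, φ(ψ(e)) = φ(c) = h, φ(ψ(f)) = φ(i) = e, φ(ψ(g)) = φ(a) = c, φ(ψ(h)) = φ(f) = d, φ(ψ(i)) = φ(h) = a.
Hence φψ = [b g f i h e c d a].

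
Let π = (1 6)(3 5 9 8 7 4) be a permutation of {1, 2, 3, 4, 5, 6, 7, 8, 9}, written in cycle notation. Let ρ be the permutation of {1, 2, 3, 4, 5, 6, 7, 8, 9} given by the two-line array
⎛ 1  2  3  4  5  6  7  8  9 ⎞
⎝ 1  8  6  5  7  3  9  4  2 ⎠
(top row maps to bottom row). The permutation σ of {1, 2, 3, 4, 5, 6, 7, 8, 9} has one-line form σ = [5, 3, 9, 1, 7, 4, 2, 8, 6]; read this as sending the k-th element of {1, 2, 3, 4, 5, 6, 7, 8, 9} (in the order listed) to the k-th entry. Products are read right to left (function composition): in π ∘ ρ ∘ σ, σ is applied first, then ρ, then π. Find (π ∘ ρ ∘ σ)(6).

9

(π ∘ ρ ∘ σ)(6) = π(ρ(σ(6))). σ(6) = 4, then ρ(4) = 5, then π(5) = 9, so the result is 9.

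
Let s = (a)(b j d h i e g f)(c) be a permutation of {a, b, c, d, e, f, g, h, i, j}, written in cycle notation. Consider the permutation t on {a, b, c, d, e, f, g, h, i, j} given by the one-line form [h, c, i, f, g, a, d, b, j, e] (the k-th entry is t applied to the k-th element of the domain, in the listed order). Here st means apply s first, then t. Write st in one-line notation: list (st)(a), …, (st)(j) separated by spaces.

For each element, apply s then t: a → a → h; b → j → e; c → c → i; d → h → b; e → g → d; f → b → c; g → f → a; h → i → j; i → e → g; j → d → f.
So st in one-line form is h e i b d c a j g f.

h e i b d c a j g f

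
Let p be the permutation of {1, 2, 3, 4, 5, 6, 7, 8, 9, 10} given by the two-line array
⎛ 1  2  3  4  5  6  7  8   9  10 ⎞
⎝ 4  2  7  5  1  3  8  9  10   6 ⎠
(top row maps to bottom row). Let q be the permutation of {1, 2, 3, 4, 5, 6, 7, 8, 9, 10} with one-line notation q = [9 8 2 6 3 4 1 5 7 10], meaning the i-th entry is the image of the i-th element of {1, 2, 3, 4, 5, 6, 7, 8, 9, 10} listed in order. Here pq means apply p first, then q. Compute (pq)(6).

(pq)(6) = q(p(6)). p(6) = 3, then q(3) = 2. So (pq)(6) = 2.

2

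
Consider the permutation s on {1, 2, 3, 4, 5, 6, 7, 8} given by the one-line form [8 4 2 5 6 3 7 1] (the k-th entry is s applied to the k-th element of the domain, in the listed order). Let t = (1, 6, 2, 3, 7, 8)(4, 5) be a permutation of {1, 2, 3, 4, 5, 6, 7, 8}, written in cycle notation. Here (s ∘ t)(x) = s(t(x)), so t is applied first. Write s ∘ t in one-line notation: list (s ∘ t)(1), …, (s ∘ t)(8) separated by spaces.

(s ∘ t)(x) = s(t(x)). Computing each image: s(t(1)) = s(6) = 3, s(t(2)) = s(3) = 2, s(t(3)) = s(7) = 7, s(t(4)) = s(5) = 6, s(t(5)) = s(4) = 5, s(t(6)) = s(2) = 4, s(t(7)) = s(8) = 1, s(t(8)) = s(1) = 8.
Hence s ∘ t = [3 2 7 6 5 4 1 8].

3 2 7 6 5 4 1 8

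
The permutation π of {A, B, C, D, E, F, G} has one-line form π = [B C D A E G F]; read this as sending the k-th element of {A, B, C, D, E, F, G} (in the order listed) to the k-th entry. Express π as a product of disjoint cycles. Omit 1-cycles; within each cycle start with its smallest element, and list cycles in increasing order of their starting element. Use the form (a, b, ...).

From A: A → B → C → D → A, closing the cycle (A, B, C, D).
Continuing from each remaining unvisited element yields (A, B, C, D)(F, G).

(A, B, C, D)(F, G)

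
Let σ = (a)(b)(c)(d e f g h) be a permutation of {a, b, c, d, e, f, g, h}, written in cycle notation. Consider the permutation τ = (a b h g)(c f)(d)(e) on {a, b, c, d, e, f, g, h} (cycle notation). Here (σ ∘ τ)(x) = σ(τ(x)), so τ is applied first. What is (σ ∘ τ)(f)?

τ(f) = c, then σ(c) = c; composing gives (σ ∘ τ)(f) = c.

c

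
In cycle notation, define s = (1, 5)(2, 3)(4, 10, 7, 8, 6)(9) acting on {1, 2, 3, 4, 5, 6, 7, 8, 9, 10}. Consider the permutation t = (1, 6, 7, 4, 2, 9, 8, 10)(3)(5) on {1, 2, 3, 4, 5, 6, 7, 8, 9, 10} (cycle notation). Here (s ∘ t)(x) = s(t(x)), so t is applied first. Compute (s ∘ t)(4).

3

First apply t: t(4) = 2, then s(2) = 3. Thus (s ∘ t)(4) = 3.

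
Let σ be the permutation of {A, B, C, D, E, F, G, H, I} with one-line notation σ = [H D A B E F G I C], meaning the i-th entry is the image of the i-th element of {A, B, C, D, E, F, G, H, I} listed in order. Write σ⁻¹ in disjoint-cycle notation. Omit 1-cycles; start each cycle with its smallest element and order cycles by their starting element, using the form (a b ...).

(A C I H)(B D)

The cycle decomposition of σ is (A H I C)(B D).
Reversing each cycle (and rotating so the smallest element leads) gives σ⁻¹ = (A C I H)(B D).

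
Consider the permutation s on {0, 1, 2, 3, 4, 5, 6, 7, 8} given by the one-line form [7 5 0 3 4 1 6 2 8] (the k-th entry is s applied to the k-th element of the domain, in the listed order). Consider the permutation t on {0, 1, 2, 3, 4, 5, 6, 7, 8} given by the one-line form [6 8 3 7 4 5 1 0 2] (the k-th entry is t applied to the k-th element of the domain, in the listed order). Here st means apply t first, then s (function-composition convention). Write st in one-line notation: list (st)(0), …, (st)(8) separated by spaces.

6 8 3 2 4 1 5 7 0

For each element, apply t then s: 0 → 6 → 6; 1 → 8 → 8; 2 → 3 → 3; 3 → 7 → 2; 4 → 4 → 4; 5 → 5 → 1; 6 → 1 → 5; 7 → 0 → 7; 8 → 2 → 0.
So st in one-line form is 6 8 3 2 4 1 5 7 0.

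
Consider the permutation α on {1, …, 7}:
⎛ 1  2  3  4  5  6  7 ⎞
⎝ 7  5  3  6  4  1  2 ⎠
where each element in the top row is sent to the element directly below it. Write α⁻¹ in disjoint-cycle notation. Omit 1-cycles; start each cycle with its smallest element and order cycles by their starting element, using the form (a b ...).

The cycle decomposition of α is (1 7 2 5 4 6).
Reversing each cycle (and rotating so the smallest element leads) gives α⁻¹ = (1 6 4 5 2 7).

(1 6 4 5 2 7)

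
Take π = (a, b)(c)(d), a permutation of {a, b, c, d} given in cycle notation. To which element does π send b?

a

In the cycle (a, b), b is followed by a, so π(b) = a.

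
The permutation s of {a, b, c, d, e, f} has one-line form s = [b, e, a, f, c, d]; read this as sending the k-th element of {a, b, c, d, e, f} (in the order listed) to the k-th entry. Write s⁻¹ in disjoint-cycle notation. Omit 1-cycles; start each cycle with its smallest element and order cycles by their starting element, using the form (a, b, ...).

(a, c, e, b)(d, f)

First write s in disjoint cycles: (a, b, e, c)(d, f).
The inverse reverses every cycle; in canonical form, s⁻¹ = (a, c, e, b)(d, f).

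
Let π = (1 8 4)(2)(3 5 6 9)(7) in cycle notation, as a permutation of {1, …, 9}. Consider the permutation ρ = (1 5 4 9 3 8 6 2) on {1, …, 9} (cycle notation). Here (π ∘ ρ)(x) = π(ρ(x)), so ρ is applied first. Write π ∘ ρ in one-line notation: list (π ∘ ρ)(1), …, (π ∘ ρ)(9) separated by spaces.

6 8 4 3 1 2 7 9 5

For each element, apply ρ then π: 1 → 5 → 6; 2 → 1 → 8; 3 → 8 → 4; 4 → 9 → 3; 5 → 4 → 1; 6 → 2 → 2; 7 → 7 → 7; 8 → 6 → 9; 9 → 3 → 5.
Collecting the images, π ∘ ρ = [6 8 4 3 1 2 7 9 5].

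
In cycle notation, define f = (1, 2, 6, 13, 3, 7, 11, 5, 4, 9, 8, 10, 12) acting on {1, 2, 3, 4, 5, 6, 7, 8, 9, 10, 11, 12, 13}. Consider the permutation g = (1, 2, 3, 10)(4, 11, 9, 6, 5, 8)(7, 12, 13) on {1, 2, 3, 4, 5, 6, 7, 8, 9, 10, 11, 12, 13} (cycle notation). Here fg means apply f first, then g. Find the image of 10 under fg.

13

f(10) = 12, then g(12) = 13; composing gives (fg)(10) = 13.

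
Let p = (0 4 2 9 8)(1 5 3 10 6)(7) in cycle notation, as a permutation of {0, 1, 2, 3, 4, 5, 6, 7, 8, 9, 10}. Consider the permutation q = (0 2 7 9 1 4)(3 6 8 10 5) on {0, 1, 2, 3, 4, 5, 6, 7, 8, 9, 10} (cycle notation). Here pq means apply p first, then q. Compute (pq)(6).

4

p(6) = 1, then q(1) = 4; composing gives (pq)(6) = 4.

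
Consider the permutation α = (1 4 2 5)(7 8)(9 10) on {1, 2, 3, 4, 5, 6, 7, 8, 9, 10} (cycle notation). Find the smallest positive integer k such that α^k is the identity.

The disjoint cycles have lengths 4, 2, 2, 1, 1.
Since disjoint cycles commute, ord(α) = lcm(4, 2, 2) = 4.

4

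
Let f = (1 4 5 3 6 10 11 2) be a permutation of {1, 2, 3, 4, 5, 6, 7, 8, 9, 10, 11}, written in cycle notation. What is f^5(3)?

3 lies in the 8-cycle (1 4 5 3 6 10 11 2).
Stepping 5 places around the cycle: 3 → 6 → 10 → 11 → 2 → 1.

1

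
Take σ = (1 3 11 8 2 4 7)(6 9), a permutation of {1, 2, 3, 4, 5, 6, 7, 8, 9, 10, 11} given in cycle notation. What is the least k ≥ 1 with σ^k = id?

The cycle type of σ is (7, 2, 1, 1).
Since disjoint cycles commute, ord(σ) = lcm(7, 2) = 14.

14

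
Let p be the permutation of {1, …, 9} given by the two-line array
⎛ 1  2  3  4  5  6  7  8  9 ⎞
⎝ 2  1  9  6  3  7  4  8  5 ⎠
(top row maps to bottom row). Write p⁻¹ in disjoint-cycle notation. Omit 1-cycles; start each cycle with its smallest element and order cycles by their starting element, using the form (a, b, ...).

(1, 2)(3, 5, 9)(4, 7, 6)

First write p in disjoint cycles: (1, 2)(3, 9, 5)(4, 6, 7).
Reversing each cycle (and rotating so the smallest element leads) gives p⁻¹ = (1, 2)(3, 5, 9)(4, 7, 6).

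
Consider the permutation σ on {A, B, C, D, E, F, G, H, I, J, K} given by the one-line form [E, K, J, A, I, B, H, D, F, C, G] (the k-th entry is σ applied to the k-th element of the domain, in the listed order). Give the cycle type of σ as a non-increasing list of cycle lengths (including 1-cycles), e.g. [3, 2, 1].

[9, 2]

The disjoint cycles are (A, E, I, F, B, K, G, H, D)(C, J), with lengths 9, 2 in non-increasing order.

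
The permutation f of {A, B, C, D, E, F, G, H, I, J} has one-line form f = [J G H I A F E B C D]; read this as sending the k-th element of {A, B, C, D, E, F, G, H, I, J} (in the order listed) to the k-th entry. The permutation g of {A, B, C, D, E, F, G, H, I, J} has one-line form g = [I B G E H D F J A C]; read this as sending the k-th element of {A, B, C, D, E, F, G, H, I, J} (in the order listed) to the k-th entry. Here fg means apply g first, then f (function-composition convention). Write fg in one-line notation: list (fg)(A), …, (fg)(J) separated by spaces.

Chase each element through g then f: A → I → C; B → B → G; C → G → E; D → E → A; E → H → B; F → D → I; G → F → F; H → J → D; I → A → J; J → C → H.
So fg in one-line form is C G E A B I F D J H.

C G E A B I F D J H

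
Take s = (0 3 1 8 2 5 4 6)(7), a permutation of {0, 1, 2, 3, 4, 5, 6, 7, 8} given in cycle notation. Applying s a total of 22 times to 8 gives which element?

3

8 lies in the 8-cycle (0 3 1 8 2 5 4 6).
Powers repeat with period 8 on this cycle, and 22 mod 8 = 6, so s^22(8) = s^6(8).
Advancing 6 steps from 8: 8 → 2 → 5 → 4 → 6 → 0 → 3.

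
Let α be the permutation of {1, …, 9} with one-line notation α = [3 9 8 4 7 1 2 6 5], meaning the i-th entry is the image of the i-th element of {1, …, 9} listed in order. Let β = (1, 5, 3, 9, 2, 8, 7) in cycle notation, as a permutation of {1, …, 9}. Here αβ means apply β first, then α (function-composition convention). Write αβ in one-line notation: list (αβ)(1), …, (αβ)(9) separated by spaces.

(αβ)(x) = α(β(x)). Computing each image: α(β(1)) = α(5) = 7, α(β(2)) = α(8) = 6, α(β(3)) = α(9) = 5, α(β(4)) = α(4) = 4, α(β(5)) = α(3) = 8, α(β(6)) = α(6) = 1, α(β(7)) = α(1) = 3, α(β(8)) = α(7) = 2, α(β(9)) = α(2) = 9.
Hence αβ = [7 6 5 4 8 1 3 2 9].

7 6 5 4 8 1 3 2 9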